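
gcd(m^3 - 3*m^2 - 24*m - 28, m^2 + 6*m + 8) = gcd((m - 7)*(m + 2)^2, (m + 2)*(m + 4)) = m + 2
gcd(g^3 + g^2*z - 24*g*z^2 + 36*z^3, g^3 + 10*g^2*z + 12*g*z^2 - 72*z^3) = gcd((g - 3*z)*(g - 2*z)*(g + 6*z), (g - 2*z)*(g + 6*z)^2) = -g^2 - 4*g*z + 12*z^2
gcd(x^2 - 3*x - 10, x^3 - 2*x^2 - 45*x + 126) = 1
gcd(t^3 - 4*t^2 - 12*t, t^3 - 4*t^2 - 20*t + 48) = t - 6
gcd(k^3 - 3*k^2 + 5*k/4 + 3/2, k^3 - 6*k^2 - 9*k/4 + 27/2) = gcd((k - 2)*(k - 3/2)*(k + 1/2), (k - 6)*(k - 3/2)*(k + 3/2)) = k - 3/2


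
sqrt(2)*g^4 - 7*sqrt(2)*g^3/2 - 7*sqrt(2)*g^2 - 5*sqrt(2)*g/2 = g*(g - 5)*(g + 1)*(sqrt(2)*g + sqrt(2)/2)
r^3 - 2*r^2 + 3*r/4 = r*(r - 3/2)*(r - 1/2)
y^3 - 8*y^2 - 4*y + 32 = (y - 8)*(y - 2)*(y + 2)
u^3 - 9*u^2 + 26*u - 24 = (u - 4)*(u - 3)*(u - 2)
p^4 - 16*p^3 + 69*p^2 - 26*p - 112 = (p - 8)*(p - 7)*(p - 2)*(p + 1)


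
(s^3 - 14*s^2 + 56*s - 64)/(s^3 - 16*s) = (s^2 - 10*s + 16)/(s*(s + 4))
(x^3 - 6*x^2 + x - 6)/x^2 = x - 6 + 1/x - 6/x^2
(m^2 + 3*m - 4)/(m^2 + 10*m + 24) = (m - 1)/(m + 6)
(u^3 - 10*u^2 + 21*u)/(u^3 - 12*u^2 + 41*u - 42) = u/(u - 2)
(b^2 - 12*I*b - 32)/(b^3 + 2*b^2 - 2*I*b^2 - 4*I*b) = (b^2 - 12*I*b - 32)/(b*(b^2 + 2*b*(1 - I) - 4*I))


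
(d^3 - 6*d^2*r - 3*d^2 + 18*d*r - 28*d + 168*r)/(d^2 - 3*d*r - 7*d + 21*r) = (-d^2 + 6*d*r - 4*d + 24*r)/(-d + 3*r)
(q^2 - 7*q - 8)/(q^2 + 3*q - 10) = (q^2 - 7*q - 8)/(q^2 + 3*q - 10)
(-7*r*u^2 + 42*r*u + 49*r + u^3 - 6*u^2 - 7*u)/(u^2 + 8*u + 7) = (-7*r*u + 49*r + u^2 - 7*u)/(u + 7)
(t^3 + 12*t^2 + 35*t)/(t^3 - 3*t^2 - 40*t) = (t + 7)/(t - 8)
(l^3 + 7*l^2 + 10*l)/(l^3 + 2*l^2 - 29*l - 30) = l*(l^2 + 7*l + 10)/(l^3 + 2*l^2 - 29*l - 30)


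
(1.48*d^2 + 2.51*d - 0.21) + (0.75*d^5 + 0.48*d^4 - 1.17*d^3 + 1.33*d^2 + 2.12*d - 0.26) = 0.75*d^5 + 0.48*d^4 - 1.17*d^3 + 2.81*d^2 + 4.63*d - 0.47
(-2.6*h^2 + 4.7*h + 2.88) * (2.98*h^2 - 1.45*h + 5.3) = -7.748*h^4 + 17.776*h^3 - 12.0126*h^2 + 20.734*h + 15.264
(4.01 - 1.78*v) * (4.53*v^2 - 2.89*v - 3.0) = -8.0634*v^3 + 23.3095*v^2 - 6.2489*v - 12.03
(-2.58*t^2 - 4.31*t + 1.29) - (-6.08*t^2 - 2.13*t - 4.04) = 3.5*t^2 - 2.18*t + 5.33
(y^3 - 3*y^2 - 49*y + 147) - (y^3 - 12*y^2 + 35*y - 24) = 9*y^2 - 84*y + 171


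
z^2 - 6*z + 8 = (z - 4)*(z - 2)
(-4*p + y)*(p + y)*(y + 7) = -4*p^2*y - 28*p^2 - 3*p*y^2 - 21*p*y + y^3 + 7*y^2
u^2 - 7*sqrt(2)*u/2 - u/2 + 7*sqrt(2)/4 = (u - 1/2)*(u - 7*sqrt(2)/2)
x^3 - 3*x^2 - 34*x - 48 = (x - 8)*(x + 2)*(x + 3)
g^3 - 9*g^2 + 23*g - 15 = (g - 5)*(g - 3)*(g - 1)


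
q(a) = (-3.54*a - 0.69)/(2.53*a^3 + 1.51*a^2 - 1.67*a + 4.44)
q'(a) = (-3.54*a - 0.69)*(-7.59*a^2 - 3.02*a + 1.67)/(2.53*a^3 + 1.51*a^2 - 1.67*a + 4.44)^2 - 3.54/(2.53*a^3 + 1.51*a^2 - 1.67*a + 4.44) = (17.9124*a^3 + 10.5825*a^2 + 2.0838*a - 16.8699)/(6.4009*a^6 + 7.6406*a^5 - 6.1701*a^4 + 17.423*a^3 + 16.1977*a^2 - 14.8296*a + 19.7136)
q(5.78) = -0.04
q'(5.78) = 0.01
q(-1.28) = 1.03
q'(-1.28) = -2.83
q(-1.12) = 0.70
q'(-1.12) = -1.44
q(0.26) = -0.39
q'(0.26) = -0.89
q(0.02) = -0.17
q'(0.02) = -0.87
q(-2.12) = -0.73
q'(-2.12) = -1.66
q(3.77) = -0.09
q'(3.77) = 0.05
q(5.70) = -0.04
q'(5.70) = 0.01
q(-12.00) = -0.01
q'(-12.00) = -0.00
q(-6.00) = -0.04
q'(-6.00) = -0.02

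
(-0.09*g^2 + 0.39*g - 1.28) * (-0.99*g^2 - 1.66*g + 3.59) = 0.0891*g^4 - 0.2367*g^3 + 0.2967*g^2 + 3.5249*g - 4.5952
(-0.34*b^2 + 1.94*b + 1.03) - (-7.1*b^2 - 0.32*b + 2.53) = 6.76*b^2 + 2.26*b - 1.5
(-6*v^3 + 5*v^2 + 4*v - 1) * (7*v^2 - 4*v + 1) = -42*v^5 + 59*v^4 + 2*v^3 - 18*v^2 + 8*v - 1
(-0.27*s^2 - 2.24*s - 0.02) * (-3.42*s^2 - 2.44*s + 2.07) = 0.9234*s^4 + 8.3196*s^3 + 4.9751*s^2 - 4.588*s - 0.0414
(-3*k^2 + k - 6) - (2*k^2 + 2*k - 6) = -5*k^2 - k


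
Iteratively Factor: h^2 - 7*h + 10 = (h - 5)*(h - 2)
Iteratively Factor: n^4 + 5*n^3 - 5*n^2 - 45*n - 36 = (n + 1)*(n^3 + 4*n^2 - 9*n - 36) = (n + 1)*(n + 4)*(n^2 - 9) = (n + 1)*(n + 3)*(n + 4)*(n - 3)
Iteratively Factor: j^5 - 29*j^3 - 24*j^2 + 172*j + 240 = (j + 4)*(j^4 - 4*j^3 - 13*j^2 + 28*j + 60) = (j + 2)*(j + 4)*(j^3 - 6*j^2 - j + 30) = (j + 2)^2*(j + 4)*(j^2 - 8*j + 15) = (j - 5)*(j + 2)^2*(j + 4)*(j - 3)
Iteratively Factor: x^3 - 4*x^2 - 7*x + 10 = (x - 1)*(x^2 - 3*x - 10) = (x - 5)*(x - 1)*(x + 2)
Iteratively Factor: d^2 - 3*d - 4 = (d - 4)*(d + 1)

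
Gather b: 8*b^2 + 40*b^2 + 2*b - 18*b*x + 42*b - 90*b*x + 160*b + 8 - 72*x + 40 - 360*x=48*b^2 + b*(204 - 108*x) - 432*x + 48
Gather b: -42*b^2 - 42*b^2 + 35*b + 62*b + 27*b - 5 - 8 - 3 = -84*b^2 + 124*b - 16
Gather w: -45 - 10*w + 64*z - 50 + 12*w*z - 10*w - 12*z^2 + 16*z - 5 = w*(12*z - 20) - 12*z^2 + 80*z - 100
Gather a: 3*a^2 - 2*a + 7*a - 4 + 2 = 3*a^2 + 5*a - 2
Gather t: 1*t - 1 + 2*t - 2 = 3*t - 3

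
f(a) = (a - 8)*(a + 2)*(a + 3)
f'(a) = (a - 8)*(a + 2) + (a - 8)*(a + 3) + (a + 2)*(a + 3)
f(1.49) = -102.01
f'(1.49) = -36.28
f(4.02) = -168.20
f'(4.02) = -9.64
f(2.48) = -135.52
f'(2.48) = -30.43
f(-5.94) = -161.48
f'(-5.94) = 107.49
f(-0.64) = -27.73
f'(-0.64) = -28.93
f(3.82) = -165.91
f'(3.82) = -13.14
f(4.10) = -168.91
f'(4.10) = -8.17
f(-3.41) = -6.60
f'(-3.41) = 21.34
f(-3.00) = 0.00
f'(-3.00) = 11.00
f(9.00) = 132.00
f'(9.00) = 155.00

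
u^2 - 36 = (u - 6)*(u + 6)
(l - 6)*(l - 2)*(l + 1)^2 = l^4 - 6*l^3 - 3*l^2 + 16*l + 12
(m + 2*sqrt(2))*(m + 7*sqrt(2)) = m^2 + 9*sqrt(2)*m + 28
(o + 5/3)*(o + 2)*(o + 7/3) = o^3 + 6*o^2 + 107*o/9 + 70/9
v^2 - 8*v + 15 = (v - 5)*(v - 3)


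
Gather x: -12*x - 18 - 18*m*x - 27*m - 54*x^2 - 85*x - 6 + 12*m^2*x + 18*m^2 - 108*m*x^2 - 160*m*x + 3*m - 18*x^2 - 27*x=18*m^2 - 24*m + x^2*(-108*m - 72) + x*(12*m^2 - 178*m - 124) - 24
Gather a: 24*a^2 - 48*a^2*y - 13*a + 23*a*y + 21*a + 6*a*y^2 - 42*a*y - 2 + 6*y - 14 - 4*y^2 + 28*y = a^2*(24 - 48*y) + a*(6*y^2 - 19*y + 8) - 4*y^2 + 34*y - 16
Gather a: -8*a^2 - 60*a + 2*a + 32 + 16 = -8*a^2 - 58*a + 48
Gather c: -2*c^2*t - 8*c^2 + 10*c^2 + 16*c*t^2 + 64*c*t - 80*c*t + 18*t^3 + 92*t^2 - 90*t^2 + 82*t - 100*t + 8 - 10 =c^2*(2 - 2*t) + c*(16*t^2 - 16*t) + 18*t^3 + 2*t^2 - 18*t - 2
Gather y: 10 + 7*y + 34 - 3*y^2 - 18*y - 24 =-3*y^2 - 11*y + 20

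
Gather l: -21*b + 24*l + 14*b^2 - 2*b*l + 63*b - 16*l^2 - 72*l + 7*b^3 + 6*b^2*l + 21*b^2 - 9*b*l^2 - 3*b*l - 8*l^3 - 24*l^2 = 7*b^3 + 35*b^2 + 42*b - 8*l^3 + l^2*(-9*b - 40) + l*(6*b^2 - 5*b - 48)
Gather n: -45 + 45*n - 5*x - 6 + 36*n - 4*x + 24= 81*n - 9*x - 27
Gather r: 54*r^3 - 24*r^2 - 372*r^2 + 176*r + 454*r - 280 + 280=54*r^3 - 396*r^2 + 630*r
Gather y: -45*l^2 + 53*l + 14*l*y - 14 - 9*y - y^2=-45*l^2 + 53*l - y^2 + y*(14*l - 9) - 14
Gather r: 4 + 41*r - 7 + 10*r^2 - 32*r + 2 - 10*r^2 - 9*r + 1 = 0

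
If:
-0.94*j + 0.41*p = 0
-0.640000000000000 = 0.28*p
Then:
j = -1.00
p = -2.29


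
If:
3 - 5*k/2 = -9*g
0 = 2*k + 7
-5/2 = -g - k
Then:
No Solution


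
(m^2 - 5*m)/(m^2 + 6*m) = (m - 5)/(m + 6)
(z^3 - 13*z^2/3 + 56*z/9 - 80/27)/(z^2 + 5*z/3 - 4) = (z^2 - 3*z + 20/9)/(z + 3)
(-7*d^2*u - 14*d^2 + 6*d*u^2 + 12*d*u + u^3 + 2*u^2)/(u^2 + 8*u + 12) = (-7*d^2 + 6*d*u + u^2)/(u + 6)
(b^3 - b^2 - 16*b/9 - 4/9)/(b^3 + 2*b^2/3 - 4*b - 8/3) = (b + 1/3)/(b + 2)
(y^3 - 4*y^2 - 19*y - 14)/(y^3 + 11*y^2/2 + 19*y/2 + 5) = 2*(y - 7)/(2*y + 5)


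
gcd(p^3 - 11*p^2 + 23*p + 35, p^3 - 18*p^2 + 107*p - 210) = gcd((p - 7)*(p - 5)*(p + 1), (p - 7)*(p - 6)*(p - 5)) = p^2 - 12*p + 35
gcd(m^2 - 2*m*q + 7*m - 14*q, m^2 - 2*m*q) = -m + 2*q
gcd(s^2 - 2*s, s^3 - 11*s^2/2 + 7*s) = s^2 - 2*s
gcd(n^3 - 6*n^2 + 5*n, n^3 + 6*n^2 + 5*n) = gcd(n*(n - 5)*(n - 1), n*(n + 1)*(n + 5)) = n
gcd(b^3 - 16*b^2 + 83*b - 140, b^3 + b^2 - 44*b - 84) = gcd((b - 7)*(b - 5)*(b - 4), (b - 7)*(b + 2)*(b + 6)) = b - 7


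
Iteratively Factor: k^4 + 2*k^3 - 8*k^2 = (k - 2)*(k^3 + 4*k^2) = k*(k - 2)*(k^2 + 4*k) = k*(k - 2)*(k + 4)*(k)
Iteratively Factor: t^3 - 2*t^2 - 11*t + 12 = (t - 1)*(t^2 - t - 12) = (t - 4)*(t - 1)*(t + 3)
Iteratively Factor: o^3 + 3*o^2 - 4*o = (o)*(o^2 + 3*o - 4) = o*(o - 1)*(o + 4)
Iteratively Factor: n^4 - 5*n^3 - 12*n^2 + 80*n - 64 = (n - 4)*(n^3 - n^2 - 16*n + 16) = (n - 4)*(n - 1)*(n^2 - 16) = (n - 4)^2*(n - 1)*(n + 4)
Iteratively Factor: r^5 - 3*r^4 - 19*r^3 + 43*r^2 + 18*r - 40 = (r - 5)*(r^4 + 2*r^3 - 9*r^2 - 2*r + 8) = (r - 5)*(r + 1)*(r^3 + r^2 - 10*r + 8) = (r - 5)*(r - 2)*(r + 1)*(r^2 + 3*r - 4) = (r - 5)*(r - 2)*(r + 1)*(r + 4)*(r - 1)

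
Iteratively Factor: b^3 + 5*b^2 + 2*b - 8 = (b + 2)*(b^2 + 3*b - 4) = (b + 2)*(b + 4)*(b - 1)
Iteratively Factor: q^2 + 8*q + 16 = (q + 4)*(q + 4)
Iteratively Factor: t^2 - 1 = (t + 1)*(t - 1)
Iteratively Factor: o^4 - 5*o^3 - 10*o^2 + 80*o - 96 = (o - 2)*(o^3 - 3*o^2 - 16*o + 48) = (o - 3)*(o - 2)*(o^2 - 16) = (o - 4)*(o - 3)*(o - 2)*(o + 4)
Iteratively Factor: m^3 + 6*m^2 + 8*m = (m)*(m^2 + 6*m + 8) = m*(m + 4)*(m + 2)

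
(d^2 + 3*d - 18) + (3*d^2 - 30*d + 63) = 4*d^2 - 27*d + 45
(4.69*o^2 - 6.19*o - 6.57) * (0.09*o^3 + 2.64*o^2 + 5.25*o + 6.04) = 0.4221*o^5 + 11.8245*o^4 + 7.6896*o^3 - 21.5147*o^2 - 71.8801*o - 39.6828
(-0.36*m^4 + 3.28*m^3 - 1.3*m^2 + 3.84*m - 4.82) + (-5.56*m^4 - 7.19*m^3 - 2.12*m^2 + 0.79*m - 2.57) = -5.92*m^4 - 3.91*m^3 - 3.42*m^2 + 4.63*m - 7.39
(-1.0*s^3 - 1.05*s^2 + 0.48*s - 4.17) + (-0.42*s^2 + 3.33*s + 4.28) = -1.0*s^3 - 1.47*s^2 + 3.81*s + 0.11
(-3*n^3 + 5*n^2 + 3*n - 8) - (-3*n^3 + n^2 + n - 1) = 4*n^2 + 2*n - 7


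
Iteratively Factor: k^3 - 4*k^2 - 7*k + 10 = (k - 1)*(k^2 - 3*k - 10) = (k - 1)*(k + 2)*(k - 5)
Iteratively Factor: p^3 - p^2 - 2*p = (p + 1)*(p^2 - 2*p) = p*(p + 1)*(p - 2)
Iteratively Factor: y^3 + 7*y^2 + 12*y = (y + 4)*(y^2 + 3*y) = y*(y + 4)*(y + 3)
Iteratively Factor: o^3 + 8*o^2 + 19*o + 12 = (o + 3)*(o^2 + 5*o + 4) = (o + 3)*(o + 4)*(o + 1)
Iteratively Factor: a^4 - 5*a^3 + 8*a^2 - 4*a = (a)*(a^3 - 5*a^2 + 8*a - 4) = a*(a - 2)*(a^2 - 3*a + 2) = a*(a - 2)*(a - 1)*(a - 2)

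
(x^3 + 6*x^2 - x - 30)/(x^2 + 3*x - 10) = x + 3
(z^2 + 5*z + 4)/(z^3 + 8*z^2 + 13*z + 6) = (z + 4)/(z^2 + 7*z + 6)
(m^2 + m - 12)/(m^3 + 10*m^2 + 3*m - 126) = (m + 4)/(m^2 + 13*m + 42)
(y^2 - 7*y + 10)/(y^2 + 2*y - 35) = (y - 2)/(y + 7)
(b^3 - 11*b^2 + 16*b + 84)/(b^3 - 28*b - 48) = (b - 7)/(b + 4)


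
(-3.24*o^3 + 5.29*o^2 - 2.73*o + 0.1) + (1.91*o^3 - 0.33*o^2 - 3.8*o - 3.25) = -1.33*o^3 + 4.96*o^2 - 6.53*o - 3.15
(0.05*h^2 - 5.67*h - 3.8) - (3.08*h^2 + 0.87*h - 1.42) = -3.03*h^2 - 6.54*h - 2.38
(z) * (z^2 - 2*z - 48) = z^3 - 2*z^2 - 48*z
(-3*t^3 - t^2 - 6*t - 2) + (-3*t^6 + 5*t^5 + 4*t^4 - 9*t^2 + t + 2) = -3*t^6 + 5*t^5 + 4*t^4 - 3*t^3 - 10*t^2 - 5*t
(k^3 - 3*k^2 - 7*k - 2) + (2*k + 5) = k^3 - 3*k^2 - 5*k + 3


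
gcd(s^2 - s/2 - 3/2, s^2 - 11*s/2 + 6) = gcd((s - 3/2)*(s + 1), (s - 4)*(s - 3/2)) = s - 3/2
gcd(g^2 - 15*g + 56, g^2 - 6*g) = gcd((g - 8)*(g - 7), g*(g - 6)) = 1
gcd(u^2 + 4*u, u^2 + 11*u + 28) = u + 4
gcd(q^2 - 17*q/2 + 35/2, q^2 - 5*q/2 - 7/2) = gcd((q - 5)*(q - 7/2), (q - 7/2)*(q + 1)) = q - 7/2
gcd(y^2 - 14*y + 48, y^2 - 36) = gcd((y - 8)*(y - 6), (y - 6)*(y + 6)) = y - 6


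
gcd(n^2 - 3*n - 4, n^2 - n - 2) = n + 1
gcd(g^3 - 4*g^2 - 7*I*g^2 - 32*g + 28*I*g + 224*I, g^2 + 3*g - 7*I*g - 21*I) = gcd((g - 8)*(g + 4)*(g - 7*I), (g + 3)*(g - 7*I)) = g - 7*I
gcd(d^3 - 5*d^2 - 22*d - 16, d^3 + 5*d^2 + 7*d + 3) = d + 1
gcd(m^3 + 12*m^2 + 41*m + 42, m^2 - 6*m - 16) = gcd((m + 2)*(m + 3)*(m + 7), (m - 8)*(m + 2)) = m + 2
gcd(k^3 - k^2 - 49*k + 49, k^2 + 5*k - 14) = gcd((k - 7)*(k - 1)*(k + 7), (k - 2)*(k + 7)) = k + 7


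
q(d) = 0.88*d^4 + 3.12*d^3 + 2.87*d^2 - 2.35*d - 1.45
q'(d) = 3.52*d^3 + 9.36*d^2 + 5.74*d - 2.35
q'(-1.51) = -1.79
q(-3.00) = 18.47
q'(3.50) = 283.32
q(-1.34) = 2.18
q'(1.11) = 20.37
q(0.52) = -1.39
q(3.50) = 291.31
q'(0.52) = 3.66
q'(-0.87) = -2.58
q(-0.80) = 1.03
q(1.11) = 5.08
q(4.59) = 740.54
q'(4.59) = 561.59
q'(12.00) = 7496.93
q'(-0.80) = -2.75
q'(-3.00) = -30.37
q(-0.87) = 1.22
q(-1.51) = 2.48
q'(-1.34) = -1.70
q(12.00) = 24022.67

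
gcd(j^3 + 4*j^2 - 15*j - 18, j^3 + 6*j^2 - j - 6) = j^2 + 7*j + 6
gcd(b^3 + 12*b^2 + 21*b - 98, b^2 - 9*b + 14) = b - 2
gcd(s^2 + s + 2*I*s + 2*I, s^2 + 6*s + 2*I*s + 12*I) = s + 2*I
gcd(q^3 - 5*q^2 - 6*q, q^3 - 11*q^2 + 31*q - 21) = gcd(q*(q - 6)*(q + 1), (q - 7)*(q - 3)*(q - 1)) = 1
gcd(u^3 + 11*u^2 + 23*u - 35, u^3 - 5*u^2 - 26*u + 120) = u + 5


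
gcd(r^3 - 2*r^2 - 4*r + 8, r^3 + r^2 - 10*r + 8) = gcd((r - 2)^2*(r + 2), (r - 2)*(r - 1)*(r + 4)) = r - 2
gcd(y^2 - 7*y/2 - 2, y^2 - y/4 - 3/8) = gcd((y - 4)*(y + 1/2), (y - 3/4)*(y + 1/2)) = y + 1/2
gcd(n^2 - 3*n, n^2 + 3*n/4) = n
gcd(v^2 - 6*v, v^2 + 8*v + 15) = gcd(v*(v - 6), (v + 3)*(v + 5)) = 1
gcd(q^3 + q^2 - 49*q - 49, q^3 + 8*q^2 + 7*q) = q^2 + 8*q + 7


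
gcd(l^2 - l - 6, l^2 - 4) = l + 2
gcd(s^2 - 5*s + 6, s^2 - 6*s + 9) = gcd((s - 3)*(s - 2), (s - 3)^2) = s - 3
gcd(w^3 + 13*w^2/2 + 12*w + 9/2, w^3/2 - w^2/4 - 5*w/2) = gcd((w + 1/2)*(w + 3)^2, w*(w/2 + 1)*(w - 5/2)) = 1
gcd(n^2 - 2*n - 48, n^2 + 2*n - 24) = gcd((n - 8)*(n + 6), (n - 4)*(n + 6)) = n + 6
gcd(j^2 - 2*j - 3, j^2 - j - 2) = j + 1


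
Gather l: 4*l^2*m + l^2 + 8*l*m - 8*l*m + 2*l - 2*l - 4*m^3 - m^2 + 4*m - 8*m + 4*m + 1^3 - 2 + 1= l^2*(4*m + 1) - 4*m^3 - m^2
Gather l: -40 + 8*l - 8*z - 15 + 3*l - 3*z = 11*l - 11*z - 55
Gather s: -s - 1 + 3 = 2 - s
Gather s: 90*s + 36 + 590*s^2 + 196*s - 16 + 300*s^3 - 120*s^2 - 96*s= 300*s^3 + 470*s^2 + 190*s + 20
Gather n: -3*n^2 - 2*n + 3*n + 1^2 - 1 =-3*n^2 + n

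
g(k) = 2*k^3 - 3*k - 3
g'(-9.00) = 483.00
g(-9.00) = -1434.00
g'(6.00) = 213.00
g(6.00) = 411.00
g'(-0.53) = -1.31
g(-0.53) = -1.71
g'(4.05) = 95.42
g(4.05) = 117.71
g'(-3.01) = 51.36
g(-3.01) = -48.51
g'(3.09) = 54.29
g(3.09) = 46.74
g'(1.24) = 6.23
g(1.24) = -2.91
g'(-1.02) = 3.24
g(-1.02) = -2.06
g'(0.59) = -0.91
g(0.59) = -4.36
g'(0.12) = -2.91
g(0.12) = -3.36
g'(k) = 6*k^2 - 3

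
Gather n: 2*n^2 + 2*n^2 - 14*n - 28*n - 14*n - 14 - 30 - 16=4*n^2 - 56*n - 60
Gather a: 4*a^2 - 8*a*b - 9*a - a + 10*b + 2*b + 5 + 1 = 4*a^2 + a*(-8*b - 10) + 12*b + 6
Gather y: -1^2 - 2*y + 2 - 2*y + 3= 4 - 4*y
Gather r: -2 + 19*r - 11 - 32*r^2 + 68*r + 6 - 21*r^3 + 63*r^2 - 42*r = -21*r^3 + 31*r^2 + 45*r - 7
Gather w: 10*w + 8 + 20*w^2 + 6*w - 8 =20*w^2 + 16*w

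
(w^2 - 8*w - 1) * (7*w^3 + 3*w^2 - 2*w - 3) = 7*w^5 - 53*w^4 - 33*w^3 + 10*w^2 + 26*w + 3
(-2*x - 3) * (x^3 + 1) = -2*x^4 - 3*x^3 - 2*x - 3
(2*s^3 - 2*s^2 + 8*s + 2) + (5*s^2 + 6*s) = 2*s^3 + 3*s^2 + 14*s + 2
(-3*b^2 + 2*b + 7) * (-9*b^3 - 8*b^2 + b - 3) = 27*b^5 + 6*b^4 - 82*b^3 - 45*b^2 + b - 21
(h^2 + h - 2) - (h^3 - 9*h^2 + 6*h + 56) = -h^3 + 10*h^2 - 5*h - 58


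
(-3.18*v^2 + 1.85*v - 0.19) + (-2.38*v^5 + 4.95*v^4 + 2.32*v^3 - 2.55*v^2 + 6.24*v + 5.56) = -2.38*v^5 + 4.95*v^4 + 2.32*v^3 - 5.73*v^2 + 8.09*v + 5.37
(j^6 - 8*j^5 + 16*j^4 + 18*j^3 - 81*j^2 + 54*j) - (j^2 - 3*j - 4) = j^6 - 8*j^5 + 16*j^4 + 18*j^3 - 82*j^2 + 57*j + 4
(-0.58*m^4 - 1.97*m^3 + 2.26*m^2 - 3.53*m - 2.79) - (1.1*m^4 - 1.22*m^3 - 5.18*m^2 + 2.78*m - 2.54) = -1.68*m^4 - 0.75*m^3 + 7.44*m^2 - 6.31*m - 0.25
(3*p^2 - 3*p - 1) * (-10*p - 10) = -30*p^3 + 40*p + 10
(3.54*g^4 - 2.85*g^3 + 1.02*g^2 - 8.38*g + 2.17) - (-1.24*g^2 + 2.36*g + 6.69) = 3.54*g^4 - 2.85*g^3 + 2.26*g^2 - 10.74*g - 4.52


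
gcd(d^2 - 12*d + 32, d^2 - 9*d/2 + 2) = d - 4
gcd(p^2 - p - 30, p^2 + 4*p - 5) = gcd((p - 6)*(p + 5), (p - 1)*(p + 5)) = p + 5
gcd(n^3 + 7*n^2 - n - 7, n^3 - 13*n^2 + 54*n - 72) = 1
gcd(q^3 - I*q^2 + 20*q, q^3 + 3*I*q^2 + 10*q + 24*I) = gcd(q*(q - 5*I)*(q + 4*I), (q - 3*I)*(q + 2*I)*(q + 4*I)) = q + 4*I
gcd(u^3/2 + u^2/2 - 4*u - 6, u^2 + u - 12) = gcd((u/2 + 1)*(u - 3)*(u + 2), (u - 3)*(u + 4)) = u - 3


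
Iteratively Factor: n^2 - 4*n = (n - 4)*(n)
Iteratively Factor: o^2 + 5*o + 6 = (o + 3)*(o + 2)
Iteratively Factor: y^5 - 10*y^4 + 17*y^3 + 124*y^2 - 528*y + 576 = (y + 4)*(y^4 - 14*y^3 + 73*y^2 - 168*y + 144) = (y - 4)*(y + 4)*(y^3 - 10*y^2 + 33*y - 36) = (y - 4)*(y - 3)*(y + 4)*(y^2 - 7*y + 12) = (y - 4)*(y - 3)^2*(y + 4)*(y - 4)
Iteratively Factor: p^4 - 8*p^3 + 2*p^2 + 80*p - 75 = (p - 1)*(p^3 - 7*p^2 - 5*p + 75) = (p - 1)*(p + 3)*(p^2 - 10*p + 25) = (p - 5)*(p - 1)*(p + 3)*(p - 5)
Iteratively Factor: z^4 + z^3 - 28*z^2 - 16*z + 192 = (z + 4)*(z^3 - 3*z^2 - 16*z + 48) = (z - 4)*(z + 4)*(z^2 + z - 12) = (z - 4)*(z - 3)*(z + 4)*(z + 4)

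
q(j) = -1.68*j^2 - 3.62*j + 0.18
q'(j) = -3.36*j - 3.62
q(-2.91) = -3.51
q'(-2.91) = 6.16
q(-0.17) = 0.75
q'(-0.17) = -3.05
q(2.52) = -19.61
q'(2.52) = -12.09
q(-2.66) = -2.08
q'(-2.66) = 5.32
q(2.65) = -21.21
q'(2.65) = -12.52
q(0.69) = -3.12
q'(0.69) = -5.94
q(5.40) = -68.36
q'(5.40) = -21.76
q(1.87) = -12.46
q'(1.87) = -9.90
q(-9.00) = -103.32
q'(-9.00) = 26.62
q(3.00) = -25.80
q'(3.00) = -13.70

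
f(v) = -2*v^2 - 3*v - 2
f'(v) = -4*v - 3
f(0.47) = -3.85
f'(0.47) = -4.88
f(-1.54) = -2.12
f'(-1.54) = 3.16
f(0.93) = -6.52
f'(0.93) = -6.72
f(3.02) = -29.30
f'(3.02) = -15.08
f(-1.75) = -2.88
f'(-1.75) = 4.00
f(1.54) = -11.36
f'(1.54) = -9.16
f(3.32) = -34.00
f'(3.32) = -16.28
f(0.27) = -2.96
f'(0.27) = -4.08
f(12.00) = -326.00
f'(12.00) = -51.00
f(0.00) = -2.00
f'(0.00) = -3.00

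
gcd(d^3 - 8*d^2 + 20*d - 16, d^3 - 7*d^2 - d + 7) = 1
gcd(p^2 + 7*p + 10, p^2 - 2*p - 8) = p + 2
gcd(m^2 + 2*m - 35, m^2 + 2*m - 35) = m^2 + 2*m - 35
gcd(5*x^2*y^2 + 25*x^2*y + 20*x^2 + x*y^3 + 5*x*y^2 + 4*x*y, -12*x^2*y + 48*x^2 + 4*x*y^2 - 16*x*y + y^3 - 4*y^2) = 1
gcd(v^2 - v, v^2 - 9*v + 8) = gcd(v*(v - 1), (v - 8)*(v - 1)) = v - 1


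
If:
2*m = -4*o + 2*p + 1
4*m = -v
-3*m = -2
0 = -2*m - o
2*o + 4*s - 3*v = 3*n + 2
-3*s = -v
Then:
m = 2/3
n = -2/27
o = -4/3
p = -5/2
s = -8/9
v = -8/3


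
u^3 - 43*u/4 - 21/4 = (u - 7/2)*(u + 1/2)*(u + 3)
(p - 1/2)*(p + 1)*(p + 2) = p^3 + 5*p^2/2 + p/2 - 1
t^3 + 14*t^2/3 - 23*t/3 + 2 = (t - 1)*(t - 1/3)*(t + 6)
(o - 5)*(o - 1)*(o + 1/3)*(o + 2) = o^4 - 11*o^3/3 - 25*o^2/3 + 23*o/3 + 10/3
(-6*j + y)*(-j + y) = 6*j^2 - 7*j*y + y^2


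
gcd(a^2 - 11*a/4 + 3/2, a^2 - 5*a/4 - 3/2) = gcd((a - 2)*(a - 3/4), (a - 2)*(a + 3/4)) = a - 2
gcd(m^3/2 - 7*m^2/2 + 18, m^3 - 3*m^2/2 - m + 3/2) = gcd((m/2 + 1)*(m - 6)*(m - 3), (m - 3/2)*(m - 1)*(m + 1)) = 1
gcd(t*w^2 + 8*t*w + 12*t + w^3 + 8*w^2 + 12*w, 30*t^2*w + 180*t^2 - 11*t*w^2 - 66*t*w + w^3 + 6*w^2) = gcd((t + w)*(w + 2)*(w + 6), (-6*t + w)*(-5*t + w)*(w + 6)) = w + 6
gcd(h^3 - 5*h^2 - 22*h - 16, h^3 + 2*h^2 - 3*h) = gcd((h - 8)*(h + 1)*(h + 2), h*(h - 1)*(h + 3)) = 1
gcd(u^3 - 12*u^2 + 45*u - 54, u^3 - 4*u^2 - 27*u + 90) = u^2 - 9*u + 18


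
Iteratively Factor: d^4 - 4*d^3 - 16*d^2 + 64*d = (d)*(d^3 - 4*d^2 - 16*d + 64) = d*(d + 4)*(d^2 - 8*d + 16) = d*(d - 4)*(d + 4)*(d - 4)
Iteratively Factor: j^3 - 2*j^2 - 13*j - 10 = (j + 2)*(j^2 - 4*j - 5) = (j - 5)*(j + 2)*(j + 1)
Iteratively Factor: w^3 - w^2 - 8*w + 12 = (w - 2)*(w^2 + w - 6) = (w - 2)*(w + 3)*(w - 2)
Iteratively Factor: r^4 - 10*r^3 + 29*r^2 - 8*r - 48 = (r - 4)*(r^3 - 6*r^2 + 5*r + 12) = (r - 4)*(r - 3)*(r^2 - 3*r - 4) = (r - 4)*(r - 3)*(r + 1)*(r - 4)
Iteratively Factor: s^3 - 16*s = (s)*(s^2 - 16) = s*(s - 4)*(s + 4)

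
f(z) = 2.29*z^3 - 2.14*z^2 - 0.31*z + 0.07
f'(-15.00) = 1609.64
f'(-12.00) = 1040.33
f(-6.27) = -646.58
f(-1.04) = -4.50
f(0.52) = -0.35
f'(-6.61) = 328.15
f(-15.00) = -8205.53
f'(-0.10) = 0.19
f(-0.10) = 0.08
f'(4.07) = 96.07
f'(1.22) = 4.69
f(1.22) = 0.66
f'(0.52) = -0.68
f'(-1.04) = 11.57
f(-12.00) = -4261.49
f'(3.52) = 69.75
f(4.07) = 117.75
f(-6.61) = -752.74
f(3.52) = 72.34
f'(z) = 6.87*z^2 - 4.28*z - 0.31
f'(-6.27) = 296.61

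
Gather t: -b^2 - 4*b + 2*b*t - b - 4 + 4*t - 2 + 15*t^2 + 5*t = -b^2 - 5*b + 15*t^2 + t*(2*b + 9) - 6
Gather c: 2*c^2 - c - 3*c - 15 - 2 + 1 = 2*c^2 - 4*c - 16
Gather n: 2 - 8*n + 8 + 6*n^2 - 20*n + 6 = 6*n^2 - 28*n + 16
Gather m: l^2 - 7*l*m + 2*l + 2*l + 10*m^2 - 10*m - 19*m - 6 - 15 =l^2 + 4*l + 10*m^2 + m*(-7*l - 29) - 21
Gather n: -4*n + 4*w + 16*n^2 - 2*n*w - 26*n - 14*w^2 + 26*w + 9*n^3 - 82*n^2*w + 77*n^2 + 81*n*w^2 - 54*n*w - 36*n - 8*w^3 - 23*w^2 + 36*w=9*n^3 + n^2*(93 - 82*w) + n*(81*w^2 - 56*w - 66) - 8*w^3 - 37*w^2 + 66*w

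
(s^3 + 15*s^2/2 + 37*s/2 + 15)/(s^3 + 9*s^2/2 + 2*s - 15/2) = (s + 2)/(s - 1)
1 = 1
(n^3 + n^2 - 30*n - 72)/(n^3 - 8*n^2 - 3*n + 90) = (n + 4)/(n - 5)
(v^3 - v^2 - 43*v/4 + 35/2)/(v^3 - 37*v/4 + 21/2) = (2*v - 5)/(2*v - 3)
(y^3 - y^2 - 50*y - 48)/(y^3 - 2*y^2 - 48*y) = (y + 1)/y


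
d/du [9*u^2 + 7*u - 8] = 18*u + 7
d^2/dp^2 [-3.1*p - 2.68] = 0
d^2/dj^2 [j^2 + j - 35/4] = 2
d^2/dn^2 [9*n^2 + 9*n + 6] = 18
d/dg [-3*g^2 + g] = 1 - 6*g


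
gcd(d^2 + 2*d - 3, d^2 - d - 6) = 1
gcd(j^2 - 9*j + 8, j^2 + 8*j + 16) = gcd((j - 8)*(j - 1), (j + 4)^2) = 1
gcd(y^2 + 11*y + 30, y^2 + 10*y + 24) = y + 6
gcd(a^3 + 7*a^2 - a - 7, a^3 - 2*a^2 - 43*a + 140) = a + 7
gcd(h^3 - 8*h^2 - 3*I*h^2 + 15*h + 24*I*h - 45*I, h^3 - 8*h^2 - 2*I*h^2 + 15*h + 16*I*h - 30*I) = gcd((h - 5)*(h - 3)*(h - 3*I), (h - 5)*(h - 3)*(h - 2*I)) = h^2 - 8*h + 15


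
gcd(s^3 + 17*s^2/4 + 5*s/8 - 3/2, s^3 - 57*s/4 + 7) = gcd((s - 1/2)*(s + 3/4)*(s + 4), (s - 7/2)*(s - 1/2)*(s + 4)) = s^2 + 7*s/2 - 2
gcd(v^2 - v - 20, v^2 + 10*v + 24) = v + 4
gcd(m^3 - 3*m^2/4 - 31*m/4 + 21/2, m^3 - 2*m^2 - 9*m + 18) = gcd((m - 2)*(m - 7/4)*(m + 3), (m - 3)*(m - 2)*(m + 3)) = m^2 + m - 6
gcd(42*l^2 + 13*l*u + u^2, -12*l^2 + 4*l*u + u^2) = 6*l + u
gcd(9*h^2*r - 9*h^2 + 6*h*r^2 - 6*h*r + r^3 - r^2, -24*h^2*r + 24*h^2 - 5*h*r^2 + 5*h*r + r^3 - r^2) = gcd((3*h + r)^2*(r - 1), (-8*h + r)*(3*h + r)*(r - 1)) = 3*h*r - 3*h + r^2 - r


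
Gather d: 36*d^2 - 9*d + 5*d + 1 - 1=36*d^2 - 4*d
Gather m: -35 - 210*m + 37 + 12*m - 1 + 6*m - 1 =-192*m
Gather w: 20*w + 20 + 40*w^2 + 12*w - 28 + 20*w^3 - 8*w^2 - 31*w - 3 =20*w^3 + 32*w^2 + w - 11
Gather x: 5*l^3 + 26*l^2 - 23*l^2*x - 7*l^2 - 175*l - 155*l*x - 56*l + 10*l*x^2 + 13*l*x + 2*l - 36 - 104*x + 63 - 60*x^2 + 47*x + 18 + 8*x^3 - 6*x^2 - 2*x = 5*l^3 + 19*l^2 - 229*l + 8*x^3 + x^2*(10*l - 66) + x*(-23*l^2 - 142*l - 59) + 45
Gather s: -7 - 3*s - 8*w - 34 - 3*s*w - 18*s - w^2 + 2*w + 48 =s*(-3*w - 21) - w^2 - 6*w + 7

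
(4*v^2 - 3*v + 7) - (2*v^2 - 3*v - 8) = 2*v^2 + 15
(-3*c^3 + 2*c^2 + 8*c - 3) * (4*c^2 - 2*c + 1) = -12*c^5 + 14*c^4 + 25*c^3 - 26*c^2 + 14*c - 3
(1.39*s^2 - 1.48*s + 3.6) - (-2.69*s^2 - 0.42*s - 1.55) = 4.08*s^2 - 1.06*s + 5.15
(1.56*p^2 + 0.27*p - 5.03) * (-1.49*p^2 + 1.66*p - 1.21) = -2.3244*p^4 + 2.1873*p^3 + 6.0553*p^2 - 8.6765*p + 6.0863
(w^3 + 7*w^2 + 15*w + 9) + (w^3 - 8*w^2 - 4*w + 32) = 2*w^3 - w^2 + 11*w + 41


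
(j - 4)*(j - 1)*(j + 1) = j^3 - 4*j^2 - j + 4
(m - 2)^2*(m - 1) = m^3 - 5*m^2 + 8*m - 4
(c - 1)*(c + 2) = c^2 + c - 2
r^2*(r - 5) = r^3 - 5*r^2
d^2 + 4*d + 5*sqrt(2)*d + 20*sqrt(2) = (d + 4)*(d + 5*sqrt(2))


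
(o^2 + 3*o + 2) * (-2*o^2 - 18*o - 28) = -2*o^4 - 24*o^3 - 86*o^2 - 120*o - 56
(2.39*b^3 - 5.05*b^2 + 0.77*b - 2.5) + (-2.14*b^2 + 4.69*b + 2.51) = 2.39*b^3 - 7.19*b^2 + 5.46*b + 0.00999999999999979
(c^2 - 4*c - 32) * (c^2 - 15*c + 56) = c^4 - 19*c^3 + 84*c^2 + 256*c - 1792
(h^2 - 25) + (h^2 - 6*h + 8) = 2*h^2 - 6*h - 17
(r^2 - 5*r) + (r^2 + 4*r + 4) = 2*r^2 - r + 4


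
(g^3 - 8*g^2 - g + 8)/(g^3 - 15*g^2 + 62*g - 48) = (g + 1)/(g - 6)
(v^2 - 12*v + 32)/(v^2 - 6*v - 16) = (v - 4)/(v + 2)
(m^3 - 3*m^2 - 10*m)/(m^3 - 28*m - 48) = m*(m - 5)/(m^2 - 2*m - 24)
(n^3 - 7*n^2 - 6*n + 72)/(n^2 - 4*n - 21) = (n^2 - 10*n + 24)/(n - 7)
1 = 1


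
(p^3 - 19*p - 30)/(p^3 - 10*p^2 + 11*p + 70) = (p + 3)/(p - 7)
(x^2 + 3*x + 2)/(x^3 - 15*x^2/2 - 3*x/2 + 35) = 2*(x + 1)/(2*x^2 - 19*x + 35)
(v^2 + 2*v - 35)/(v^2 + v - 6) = (v^2 + 2*v - 35)/(v^2 + v - 6)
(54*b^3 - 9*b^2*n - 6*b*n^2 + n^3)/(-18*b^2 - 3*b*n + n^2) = -3*b + n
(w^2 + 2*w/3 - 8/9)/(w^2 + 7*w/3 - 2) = (w + 4/3)/(w + 3)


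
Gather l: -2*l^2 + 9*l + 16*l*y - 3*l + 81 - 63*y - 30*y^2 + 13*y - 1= -2*l^2 + l*(16*y + 6) - 30*y^2 - 50*y + 80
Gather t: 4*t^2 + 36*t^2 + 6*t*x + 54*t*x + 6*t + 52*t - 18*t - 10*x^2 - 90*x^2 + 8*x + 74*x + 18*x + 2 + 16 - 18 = 40*t^2 + t*(60*x + 40) - 100*x^2 + 100*x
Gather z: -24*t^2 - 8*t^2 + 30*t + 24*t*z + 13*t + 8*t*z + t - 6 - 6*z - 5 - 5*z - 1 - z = -32*t^2 + 44*t + z*(32*t - 12) - 12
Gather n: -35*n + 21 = 21 - 35*n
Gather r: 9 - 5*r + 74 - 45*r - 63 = 20 - 50*r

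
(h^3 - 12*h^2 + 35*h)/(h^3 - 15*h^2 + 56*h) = (h - 5)/(h - 8)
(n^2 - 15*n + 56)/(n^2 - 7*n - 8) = (n - 7)/(n + 1)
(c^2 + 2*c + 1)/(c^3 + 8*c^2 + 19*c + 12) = (c + 1)/(c^2 + 7*c + 12)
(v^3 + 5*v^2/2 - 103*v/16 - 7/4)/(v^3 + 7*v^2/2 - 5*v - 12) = (16*v^2 - 24*v - 7)/(8*(2*v^2 - v - 6))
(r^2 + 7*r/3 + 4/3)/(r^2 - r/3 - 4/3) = (3*r + 4)/(3*r - 4)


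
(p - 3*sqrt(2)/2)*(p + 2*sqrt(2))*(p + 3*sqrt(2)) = p^3 + 7*sqrt(2)*p^2/2 - 3*p - 18*sqrt(2)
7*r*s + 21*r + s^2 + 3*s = (7*r + s)*(s + 3)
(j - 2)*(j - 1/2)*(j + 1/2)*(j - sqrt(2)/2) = j^4 - 2*j^3 - sqrt(2)*j^3/2 - j^2/4 + sqrt(2)*j^2 + sqrt(2)*j/8 + j/2 - sqrt(2)/4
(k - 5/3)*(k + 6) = k^2 + 13*k/3 - 10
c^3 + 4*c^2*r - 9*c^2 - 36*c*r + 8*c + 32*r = (c - 8)*(c - 1)*(c + 4*r)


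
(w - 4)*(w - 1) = w^2 - 5*w + 4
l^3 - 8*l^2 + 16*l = l*(l - 4)^2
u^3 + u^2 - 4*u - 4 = (u - 2)*(u + 1)*(u + 2)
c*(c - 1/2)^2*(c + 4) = c^4 + 3*c^3 - 15*c^2/4 + c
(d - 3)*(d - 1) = d^2 - 4*d + 3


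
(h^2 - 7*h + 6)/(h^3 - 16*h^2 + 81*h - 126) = (h - 1)/(h^2 - 10*h + 21)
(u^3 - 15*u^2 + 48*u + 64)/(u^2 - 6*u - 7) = (u^2 - 16*u + 64)/(u - 7)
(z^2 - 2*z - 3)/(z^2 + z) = (z - 3)/z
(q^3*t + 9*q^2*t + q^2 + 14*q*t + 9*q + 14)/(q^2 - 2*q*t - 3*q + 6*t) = (q^3*t + 9*q^2*t + q^2 + 14*q*t + 9*q + 14)/(q^2 - 2*q*t - 3*q + 6*t)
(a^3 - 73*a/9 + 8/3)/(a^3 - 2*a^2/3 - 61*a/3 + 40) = (a^2 + 8*a/3 - 1)/(a^2 + 2*a - 15)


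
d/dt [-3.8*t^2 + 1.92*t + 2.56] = 1.92 - 7.6*t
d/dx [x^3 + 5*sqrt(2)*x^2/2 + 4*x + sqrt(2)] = 3*x^2 + 5*sqrt(2)*x + 4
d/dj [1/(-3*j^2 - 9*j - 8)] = 3*(2*j + 3)/(3*j^2 + 9*j + 8)^2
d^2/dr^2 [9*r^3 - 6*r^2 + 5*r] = 54*r - 12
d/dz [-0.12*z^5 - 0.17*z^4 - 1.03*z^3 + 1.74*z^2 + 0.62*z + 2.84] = -0.6*z^4 - 0.68*z^3 - 3.09*z^2 + 3.48*z + 0.62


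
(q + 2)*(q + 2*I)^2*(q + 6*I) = q^4 + 2*q^3 + 10*I*q^3 - 28*q^2 + 20*I*q^2 - 56*q - 24*I*q - 48*I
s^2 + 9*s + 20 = (s + 4)*(s + 5)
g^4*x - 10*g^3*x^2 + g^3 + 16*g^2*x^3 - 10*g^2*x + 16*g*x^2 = g*(g - 8*x)*(g - 2*x)*(g*x + 1)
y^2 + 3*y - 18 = (y - 3)*(y + 6)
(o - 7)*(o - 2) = o^2 - 9*o + 14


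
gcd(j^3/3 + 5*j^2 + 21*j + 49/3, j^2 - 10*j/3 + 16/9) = 1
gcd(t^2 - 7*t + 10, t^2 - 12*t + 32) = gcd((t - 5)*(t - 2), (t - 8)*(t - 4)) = 1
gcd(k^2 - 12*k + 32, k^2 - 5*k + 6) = 1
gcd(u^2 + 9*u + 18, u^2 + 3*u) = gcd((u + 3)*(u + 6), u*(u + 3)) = u + 3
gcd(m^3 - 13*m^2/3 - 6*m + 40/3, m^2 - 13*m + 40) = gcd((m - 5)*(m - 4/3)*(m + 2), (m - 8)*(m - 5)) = m - 5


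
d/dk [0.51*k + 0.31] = 0.510000000000000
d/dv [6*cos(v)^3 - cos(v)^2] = 2*(1 - 9*cos(v))*sin(v)*cos(v)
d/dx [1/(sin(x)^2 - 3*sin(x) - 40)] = (3 - 2*sin(x))*cos(x)/((sin(x) - 8)^2*(sin(x) + 5)^2)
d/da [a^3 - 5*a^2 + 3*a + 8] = 3*a^2 - 10*a + 3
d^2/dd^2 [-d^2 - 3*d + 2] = -2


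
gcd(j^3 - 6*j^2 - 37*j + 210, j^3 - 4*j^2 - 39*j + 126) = j^2 - j - 42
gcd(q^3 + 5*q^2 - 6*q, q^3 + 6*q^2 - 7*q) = q^2 - q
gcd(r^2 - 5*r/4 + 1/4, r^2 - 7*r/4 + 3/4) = r - 1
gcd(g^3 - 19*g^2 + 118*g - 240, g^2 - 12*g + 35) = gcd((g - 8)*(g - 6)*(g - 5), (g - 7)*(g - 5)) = g - 5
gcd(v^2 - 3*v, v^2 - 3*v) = v^2 - 3*v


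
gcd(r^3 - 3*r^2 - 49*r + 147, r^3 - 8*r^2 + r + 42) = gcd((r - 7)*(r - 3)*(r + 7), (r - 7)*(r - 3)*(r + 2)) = r^2 - 10*r + 21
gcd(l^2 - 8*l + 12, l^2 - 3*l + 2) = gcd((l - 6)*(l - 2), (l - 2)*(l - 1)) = l - 2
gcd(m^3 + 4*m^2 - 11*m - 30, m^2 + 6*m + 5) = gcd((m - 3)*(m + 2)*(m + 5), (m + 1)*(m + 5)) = m + 5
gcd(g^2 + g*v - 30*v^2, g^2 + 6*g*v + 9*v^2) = 1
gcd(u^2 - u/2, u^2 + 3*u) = u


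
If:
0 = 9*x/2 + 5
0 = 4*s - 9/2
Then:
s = 9/8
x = -10/9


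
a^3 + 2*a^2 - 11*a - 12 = (a - 3)*(a + 1)*(a + 4)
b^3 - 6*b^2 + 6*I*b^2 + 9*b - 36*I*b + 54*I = (b - 3)^2*(b + 6*I)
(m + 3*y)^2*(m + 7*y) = m^3 + 13*m^2*y + 51*m*y^2 + 63*y^3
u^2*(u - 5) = u^3 - 5*u^2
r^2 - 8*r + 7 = (r - 7)*(r - 1)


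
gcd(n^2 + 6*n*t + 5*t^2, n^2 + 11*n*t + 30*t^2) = n + 5*t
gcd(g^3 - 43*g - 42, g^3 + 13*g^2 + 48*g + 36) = g^2 + 7*g + 6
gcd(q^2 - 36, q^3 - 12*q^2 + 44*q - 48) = q - 6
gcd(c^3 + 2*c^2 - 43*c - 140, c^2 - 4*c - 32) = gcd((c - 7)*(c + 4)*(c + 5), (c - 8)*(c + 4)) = c + 4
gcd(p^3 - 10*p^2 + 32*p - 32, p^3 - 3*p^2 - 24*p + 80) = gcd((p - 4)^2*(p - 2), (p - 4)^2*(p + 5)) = p^2 - 8*p + 16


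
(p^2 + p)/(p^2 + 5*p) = (p + 1)/(p + 5)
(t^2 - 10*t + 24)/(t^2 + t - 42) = (t - 4)/(t + 7)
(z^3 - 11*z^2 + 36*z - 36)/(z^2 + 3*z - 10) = (z^2 - 9*z + 18)/(z + 5)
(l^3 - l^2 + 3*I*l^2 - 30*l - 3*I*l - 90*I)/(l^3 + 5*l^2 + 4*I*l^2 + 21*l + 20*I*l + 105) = (l^2 + 3*l*(-2 + I) - 18*I)/(l^2 + 4*I*l + 21)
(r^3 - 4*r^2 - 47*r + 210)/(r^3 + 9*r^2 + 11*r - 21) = (r^2 - 11*r + 30)/(r^2 + 2*r - 3)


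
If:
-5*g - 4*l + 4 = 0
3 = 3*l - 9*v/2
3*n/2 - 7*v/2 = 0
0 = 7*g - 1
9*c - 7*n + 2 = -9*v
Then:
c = -181/567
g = 1/7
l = 23/28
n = -5/18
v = -5/42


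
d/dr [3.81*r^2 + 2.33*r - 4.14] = 7.62*r + 2.33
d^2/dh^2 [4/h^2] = 24/h^4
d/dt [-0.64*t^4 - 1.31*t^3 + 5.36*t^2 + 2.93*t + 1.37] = -2.56*t^3 - 3.93*t^2 + 10.72*t + 2.93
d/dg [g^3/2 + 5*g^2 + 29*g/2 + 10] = 3*g^2/2 + 10*g + 29/2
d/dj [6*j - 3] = 6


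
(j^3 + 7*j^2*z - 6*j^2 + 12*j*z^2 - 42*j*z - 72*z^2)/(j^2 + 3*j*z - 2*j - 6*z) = (j^2 + 4*j*z - 6*j - 24*z)/(j - 2)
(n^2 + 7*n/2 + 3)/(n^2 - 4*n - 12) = (n + 3/2)/(n - 6)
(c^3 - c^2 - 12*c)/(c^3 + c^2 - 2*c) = (c^2 - c - 12)/(c^2 + c - 2)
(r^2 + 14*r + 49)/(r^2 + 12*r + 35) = (r + 7)/(r + 5)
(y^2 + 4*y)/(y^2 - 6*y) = (y + 4)/(y - 6)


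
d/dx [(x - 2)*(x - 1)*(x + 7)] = 3*x^2 + 8*x - 19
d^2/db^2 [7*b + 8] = 0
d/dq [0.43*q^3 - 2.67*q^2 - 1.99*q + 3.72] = 1.29*q^2 - 5.34*q - 1.99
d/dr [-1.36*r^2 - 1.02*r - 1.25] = -2.72*r - 1.02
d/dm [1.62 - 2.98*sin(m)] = -2.98*cos(m)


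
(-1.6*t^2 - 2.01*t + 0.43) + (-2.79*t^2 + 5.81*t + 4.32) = -4.39*t^2 + 3.8*t + 4.75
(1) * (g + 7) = g + 7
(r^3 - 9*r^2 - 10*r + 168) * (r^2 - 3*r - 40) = r^5 - 12*r^4 - 23*r^3 + 558*r^2 - 104*r - 6720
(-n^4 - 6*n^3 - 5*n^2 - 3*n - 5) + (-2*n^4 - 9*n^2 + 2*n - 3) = -3*n^4 - 6*n^3 - 14*n^2 - n - 8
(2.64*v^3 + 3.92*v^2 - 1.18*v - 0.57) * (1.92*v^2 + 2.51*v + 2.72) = 5.0688*v^5 + 14.1528*v^4 + 14.7544*v^3 + 6.6062*v^2 - 4.6403*v - 1.5504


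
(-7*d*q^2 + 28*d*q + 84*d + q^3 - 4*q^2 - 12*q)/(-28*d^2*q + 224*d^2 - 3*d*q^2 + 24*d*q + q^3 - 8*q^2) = (q^2 - 4*q - 12)/(4*d*q - 32*d + q^2 - 8*q)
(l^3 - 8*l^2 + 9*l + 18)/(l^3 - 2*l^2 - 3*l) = (l - 6)/l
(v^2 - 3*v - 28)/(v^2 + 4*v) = (v - 7)/v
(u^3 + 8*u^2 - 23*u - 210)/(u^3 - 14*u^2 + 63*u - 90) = (u^2 + 13*u + 42)/(u^2 - 9*u + 18)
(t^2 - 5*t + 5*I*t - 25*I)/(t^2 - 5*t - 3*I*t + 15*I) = (t + 5*I)/(t - 3*I)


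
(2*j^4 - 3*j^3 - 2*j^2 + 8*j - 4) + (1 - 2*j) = 2*j^4 - 3*j^3 - 2*j^2 + 6*j - 3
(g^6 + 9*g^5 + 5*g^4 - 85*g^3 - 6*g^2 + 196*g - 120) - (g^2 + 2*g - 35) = g^6 + 9*g^5 + 5*g^4 - 85*g^3 - 7*g^2 + 194*g - 85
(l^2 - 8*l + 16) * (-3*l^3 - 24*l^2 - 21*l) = -3*l^5 + 123*l^3 - 216*l^2 - 336*l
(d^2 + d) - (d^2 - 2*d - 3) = 3*d + 3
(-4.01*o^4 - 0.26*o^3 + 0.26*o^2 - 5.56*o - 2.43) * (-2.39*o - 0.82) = 9.5839*o^5 + 3.9096*o^4 - 0.4082*o^3 + 13.0752*o^2 + 10.3669*o + 1.9926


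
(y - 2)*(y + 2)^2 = y^3 + 2*y^2 - 4*y - 8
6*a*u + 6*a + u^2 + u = (6*a + u)*(u + 1)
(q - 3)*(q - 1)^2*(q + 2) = q^4 - 3*q^3 - 3*q^2 + 11*q - 6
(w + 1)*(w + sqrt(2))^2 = w^3 + w^2 + 2*sqrt(2)*w^2 + 2*w + 2*sqrt(2)*w + 2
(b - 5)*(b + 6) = b^2 + b - 30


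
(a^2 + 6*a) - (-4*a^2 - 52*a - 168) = 5*a^2 + 58*a + 168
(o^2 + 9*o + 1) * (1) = o^2 + 9*o + 1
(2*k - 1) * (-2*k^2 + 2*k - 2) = -4*k^3 + 6*k^2 - 6*k + 2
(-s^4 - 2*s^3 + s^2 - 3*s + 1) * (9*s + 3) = -9*s^5 - 21*s^4 + 3*s^3 - 24*s^2 + 3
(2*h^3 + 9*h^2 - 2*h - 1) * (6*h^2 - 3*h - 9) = 12*h^5 + 48*h^4 - 57*h^3 - 81*h^2 + 21*h + 9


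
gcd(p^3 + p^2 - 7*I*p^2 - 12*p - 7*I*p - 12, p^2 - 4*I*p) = p - 4*I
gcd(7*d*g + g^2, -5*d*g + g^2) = g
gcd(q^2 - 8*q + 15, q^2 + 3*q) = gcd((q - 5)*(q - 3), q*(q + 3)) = 1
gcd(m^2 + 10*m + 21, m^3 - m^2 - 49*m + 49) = m + 7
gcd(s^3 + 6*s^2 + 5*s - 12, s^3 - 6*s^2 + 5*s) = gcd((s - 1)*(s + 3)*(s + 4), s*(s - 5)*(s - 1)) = s - 1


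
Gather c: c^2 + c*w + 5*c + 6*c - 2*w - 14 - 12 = c^2 + c*(w + 11) - 2*w - 26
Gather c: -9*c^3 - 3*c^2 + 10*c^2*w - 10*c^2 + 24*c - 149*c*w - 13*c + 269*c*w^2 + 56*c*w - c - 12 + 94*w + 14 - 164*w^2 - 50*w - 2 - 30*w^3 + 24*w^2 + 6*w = -9*c^3 + c^2*(10*w - 13) + c*(269*w^2 - 93*w + 10) - 30*w^3 - 140*w^2 + 50*w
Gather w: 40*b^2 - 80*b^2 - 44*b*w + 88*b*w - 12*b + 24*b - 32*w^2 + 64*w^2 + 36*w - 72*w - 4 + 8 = -40*b^2 + 12*b + 32*w^2 + w*(44*b - 36) + 4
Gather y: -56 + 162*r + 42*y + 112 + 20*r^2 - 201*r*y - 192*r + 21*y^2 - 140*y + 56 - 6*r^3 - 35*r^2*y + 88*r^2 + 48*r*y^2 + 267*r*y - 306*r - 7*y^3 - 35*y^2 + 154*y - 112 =-6*r^3 + 108*r^2 - 336*r - 7*y^3 + y^2*(48*r - 14) + y*(-35*r^2 + 66*r + 56)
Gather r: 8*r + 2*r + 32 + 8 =10*r + 40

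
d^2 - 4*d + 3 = (d - 3)*(d - 1)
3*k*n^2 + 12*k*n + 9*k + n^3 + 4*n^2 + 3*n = (3*k + n)*(n + 1)*(n + 3)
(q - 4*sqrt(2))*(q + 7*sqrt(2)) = q^2 + 3*sqrt(2)*q - 56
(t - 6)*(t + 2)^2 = t^3 - 2*t^2 - 20*t - 24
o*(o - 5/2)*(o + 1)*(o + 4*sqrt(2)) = o^4 - 3*o^3/2 + 4*sqrt(2)*o^3 - 6*sqrt(2)*o^2 - 5*o^2/2 - 10*sqrt(2)*o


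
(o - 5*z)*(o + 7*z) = o^2 + 2*o*z - 35*z^2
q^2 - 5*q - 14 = (q - 7)*(q + 2)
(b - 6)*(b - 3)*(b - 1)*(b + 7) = b^4 - 3*b^3 - 43*b^2 + 171*b - 126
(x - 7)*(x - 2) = x^2 - 9*x + 14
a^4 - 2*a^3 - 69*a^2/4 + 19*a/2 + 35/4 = (a - 5)*(a - 1)*(a + 1/2)*(a + 7/2)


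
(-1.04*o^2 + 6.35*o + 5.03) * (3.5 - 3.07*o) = 3.1928*o^3 - 23.1345*o^2 + 6.7829*o + 17.605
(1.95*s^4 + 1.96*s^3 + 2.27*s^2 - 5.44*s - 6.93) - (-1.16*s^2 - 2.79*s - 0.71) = 1.95*s^4 + 1.96*s^3 + 3.43*s^2 - 2.65*s - 6.22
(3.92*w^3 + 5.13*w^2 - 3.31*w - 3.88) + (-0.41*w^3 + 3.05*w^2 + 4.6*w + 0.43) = 3.51*w^3 + 8.18*w^2 + 1.29*w - 3.45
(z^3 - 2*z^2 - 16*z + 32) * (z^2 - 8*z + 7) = z^5 - 10*z^4 + 7*z^3 + 146*z^2 - 368*z + 224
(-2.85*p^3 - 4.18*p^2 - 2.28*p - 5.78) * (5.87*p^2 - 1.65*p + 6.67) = -16.7295*p^5 - 19.8341*p^4 - 25.4961*p^3 - 58.0472*p^2 - 5.6706*p - 38.5526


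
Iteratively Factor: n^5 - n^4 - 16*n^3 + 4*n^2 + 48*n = (n - 2)*(n^4 + n^3 - 14*n^2 - 24*n) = n*(n - 2)*(n^3 + n^2 - 14*n - 24) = n*(n - 2)*(n + 3)*(n^2 - 2*n - 8) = n*(n - 4)*(n - 2)*(n + 3)*(n + 2)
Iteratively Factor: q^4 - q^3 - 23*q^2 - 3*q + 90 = (q + 3)*(q^3 - 4*q^2 - 11*q + 30) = (q - 2)*(q + 3)*(q^2 - 2*q - 15) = (q - 2)*(q + 3)^2*(q - 5)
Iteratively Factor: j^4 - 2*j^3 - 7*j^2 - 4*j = (j)*(j^3 - 2*j^2 - 7*j - 4) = j*(j - 4)*(j^2 + 2*j + 1) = j*(j - 4)*(j + 1)*(j + 1)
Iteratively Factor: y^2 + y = (y + 1)*(y)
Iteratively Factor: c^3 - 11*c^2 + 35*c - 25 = (c - 5)*(c^2 - 6*c + 5) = (c - 5)^2*(c - 1)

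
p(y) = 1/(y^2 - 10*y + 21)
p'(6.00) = -0.22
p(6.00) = -0.33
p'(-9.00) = 0.00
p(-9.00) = 0.01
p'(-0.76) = 0.01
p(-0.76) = 0.03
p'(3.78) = 0.39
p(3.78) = -0.40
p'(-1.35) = 0.01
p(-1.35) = 0.03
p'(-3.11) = 0.00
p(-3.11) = 0.02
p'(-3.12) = 0.00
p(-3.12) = 0.02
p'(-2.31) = 0.01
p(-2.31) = 0.02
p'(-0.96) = 0.01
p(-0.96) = 0.03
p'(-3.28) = 0.00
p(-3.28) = 0.02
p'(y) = (10 - 2*y)/(y^2 - 10*y + 21)^2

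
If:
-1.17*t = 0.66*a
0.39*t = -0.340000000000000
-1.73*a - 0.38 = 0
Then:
No Solution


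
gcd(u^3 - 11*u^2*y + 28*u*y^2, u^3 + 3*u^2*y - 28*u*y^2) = -u^2 + 4*u*y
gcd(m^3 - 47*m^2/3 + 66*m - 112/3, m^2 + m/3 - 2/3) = m - 2/3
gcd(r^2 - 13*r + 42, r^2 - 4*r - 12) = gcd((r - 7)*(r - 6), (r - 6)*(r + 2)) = r - 6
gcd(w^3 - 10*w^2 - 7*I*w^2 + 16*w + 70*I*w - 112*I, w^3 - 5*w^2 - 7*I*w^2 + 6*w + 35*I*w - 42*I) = w^2 + w*(-2 - 7*I) + 14*I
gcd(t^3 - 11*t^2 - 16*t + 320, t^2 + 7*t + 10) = t + 5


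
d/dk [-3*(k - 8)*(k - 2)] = 30 - 6*k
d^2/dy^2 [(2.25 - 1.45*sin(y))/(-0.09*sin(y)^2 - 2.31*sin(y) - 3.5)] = (-0.011745*sin(y)^5 + 0.374355*sin(y)^4 + 4.167315*sin(y)^3 + 20.785125*sin(y)^2 - 41.5009*sin(y) - 46.04145)/(0.09*sin(y)^2 + 2.31*sin(y) + 3.5)^3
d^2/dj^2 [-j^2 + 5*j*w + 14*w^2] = -2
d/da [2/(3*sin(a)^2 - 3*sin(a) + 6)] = 2*(1 - 2*sin(a))*cos(a)/(3*(sin(a)^2 - sin(a) + 2)^2)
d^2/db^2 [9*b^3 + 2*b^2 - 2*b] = 54*b + 4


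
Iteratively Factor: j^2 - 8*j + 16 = (j - 4)*(j - 4)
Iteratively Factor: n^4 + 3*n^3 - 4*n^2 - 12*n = (n - 2)*(n^3 + 5*n^2 + 6*n) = (n - 2)*(n + 3)*(n^2 + 2*n) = n*(n - 2)*(n + 3)*(n + 2)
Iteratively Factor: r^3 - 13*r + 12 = (r - 3)*(r^2 + 3*r - 4) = (r - 3)*(r - 1)*(r + 4)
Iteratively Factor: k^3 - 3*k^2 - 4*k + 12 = (k + 2)*(k^2 - 5*k + 6) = (k - 3)*(k + 2)*(k - 2)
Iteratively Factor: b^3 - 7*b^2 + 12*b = (b)*(b^2 - 7*b + 12) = b*(b - 4)*(b - 3)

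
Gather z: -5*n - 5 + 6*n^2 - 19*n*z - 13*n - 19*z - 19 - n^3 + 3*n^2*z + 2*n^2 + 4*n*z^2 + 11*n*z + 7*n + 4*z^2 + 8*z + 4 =-n^3 + 8*n^2 - 11*n + z^2*(4*n + 4) + z*(3*n^2 - 8*n - 11) - 20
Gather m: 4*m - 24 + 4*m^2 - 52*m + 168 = 4*m^2 - 48*m + 144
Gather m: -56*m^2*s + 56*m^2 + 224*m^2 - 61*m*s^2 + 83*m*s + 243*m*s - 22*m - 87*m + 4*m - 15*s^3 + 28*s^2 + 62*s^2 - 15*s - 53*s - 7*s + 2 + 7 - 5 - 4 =m^2*(280 - 56*s) + m*(-61*s^2 + 326*s - 105) - 15*s^3 + 90*s^2 - 75*s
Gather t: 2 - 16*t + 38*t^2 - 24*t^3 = -24*t^3 + 38*t^2 - 16*t + 2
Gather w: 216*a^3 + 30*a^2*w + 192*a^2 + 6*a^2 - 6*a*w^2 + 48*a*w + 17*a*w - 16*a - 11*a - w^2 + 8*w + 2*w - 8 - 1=216*a^3 + 198*a^2 - 27*a + w^2*(-6*a - 1) + w*(30*a^2 + 65*a + 10) - 9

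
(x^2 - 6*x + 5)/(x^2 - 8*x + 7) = (x - 5)/(x - 7)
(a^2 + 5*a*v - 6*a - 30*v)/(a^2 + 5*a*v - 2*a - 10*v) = (a - 6)/(a - 2)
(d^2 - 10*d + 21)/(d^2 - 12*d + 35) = (d - 3)/(d - 5)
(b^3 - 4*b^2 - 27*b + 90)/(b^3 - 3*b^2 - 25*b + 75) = (b - 6)/(b - 5)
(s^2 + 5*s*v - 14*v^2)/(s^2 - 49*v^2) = (s - 2*v)/(s - 7*v)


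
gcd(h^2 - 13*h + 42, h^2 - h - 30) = h - 6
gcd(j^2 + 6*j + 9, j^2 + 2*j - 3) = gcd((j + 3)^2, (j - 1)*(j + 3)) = j + 3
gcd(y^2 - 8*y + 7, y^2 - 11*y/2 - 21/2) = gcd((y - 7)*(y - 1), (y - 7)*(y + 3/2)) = y - 7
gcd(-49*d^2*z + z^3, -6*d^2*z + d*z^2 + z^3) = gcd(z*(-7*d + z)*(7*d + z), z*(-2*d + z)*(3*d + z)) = z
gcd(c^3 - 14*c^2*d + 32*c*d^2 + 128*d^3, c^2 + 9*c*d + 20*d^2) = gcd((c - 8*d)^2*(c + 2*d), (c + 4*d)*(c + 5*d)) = 1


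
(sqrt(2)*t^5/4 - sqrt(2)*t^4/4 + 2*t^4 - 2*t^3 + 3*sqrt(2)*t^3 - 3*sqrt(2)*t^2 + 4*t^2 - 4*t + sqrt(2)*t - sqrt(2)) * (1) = sqrt(2)*t^5/4 - sqrt(2)*t^4/4 + 2*t^4 - 2*t^3 + 3*sqrt(2)*t^3 - 3*sqrt(2)*t^2 + 4*t^2 - 4*t + sqrt(2)*t - sqrt(2)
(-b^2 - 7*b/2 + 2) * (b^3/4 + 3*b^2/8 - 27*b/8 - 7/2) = -b^5/4 - 5*b^4/4 + 41*b^3/16 + 257*b^2/16 + 11*b/2 - 7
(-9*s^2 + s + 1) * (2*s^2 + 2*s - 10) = -18*s^4 - 16*s^3 + 94*s^2 - 8*s - 10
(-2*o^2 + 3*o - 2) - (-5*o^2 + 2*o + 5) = 3*o^2 + o - 7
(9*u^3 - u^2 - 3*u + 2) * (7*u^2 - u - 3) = 63*u^5 - 16*u^4 - 47*u^3 + 20*u^2 + 7*u - 6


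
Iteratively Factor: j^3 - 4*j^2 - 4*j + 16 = (j - 4)*(j^2 - 4) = (j - 4)*(j + 2)*(j - 2)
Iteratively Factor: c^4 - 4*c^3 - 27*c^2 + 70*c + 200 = (c + 2)*(c^3 - 6*c^2 - 15*c + 100) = (c - 5)*(c + 2)*(c^2 - c - 20) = (c - 5)^2*(c + 2)*(c + 4)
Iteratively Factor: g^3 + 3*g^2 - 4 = (g + 2)*(g^2 + g - 2) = (g + 2)^2*(g - 1)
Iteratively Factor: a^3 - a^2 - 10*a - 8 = (a - 4)*(a^2 + 3*a + 2) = (a - 4)*(a + 1)*(a + 2)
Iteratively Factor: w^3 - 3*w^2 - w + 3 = (w - 1)*(w^2 - 2*w - 3) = (w - 3)*(w - 1)*(w + 1)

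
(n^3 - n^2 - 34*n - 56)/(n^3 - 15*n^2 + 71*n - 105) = (n^2 + 6*n + 8)/(n^2 - 8*n + 15)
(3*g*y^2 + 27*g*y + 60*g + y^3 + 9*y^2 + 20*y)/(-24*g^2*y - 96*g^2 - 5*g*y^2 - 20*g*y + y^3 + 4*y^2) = (y + 5)/(-8*g + y)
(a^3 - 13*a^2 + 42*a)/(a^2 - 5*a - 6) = a*(a - 7)/(a + 1)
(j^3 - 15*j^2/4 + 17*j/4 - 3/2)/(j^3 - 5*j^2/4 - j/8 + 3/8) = 2*(j - 2)/(2*j + 1)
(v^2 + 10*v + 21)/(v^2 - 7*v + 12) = (v^2 + 10*v + 21)/(v^2 - 7*v + 12)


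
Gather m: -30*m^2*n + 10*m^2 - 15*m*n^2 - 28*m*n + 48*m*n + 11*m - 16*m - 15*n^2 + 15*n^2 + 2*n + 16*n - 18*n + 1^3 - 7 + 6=m^2*(10 - 30*n) + m*(-15*n^2 + 20*n - 5)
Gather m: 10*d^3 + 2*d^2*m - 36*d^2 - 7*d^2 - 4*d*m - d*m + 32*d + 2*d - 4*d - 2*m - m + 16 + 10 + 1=10*d^3 - 43*d^2 + 30*d + m*(2*d^2 - 5*d - 3) + 27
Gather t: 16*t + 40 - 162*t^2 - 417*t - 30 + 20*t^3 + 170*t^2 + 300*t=20*t^3 + 8*t^2 - 101*t + 10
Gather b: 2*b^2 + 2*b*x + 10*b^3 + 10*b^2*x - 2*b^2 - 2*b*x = 10*b^3 + 10*b^2*x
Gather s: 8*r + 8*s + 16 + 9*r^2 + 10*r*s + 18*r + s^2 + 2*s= 9*r^2 + 26*r + s^2 + s*(10*r + 10) + 16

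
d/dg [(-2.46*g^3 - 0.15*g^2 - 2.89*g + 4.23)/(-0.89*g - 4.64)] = (4.3788*g^3 + 34.3767*g^2 + 1.392*g + 17.1743)/(0.7921*g^2 + 8.2592*g + 21.5296)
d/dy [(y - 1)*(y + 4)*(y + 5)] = 3*y^2 + 16*y + 11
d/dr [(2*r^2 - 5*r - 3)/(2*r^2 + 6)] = (5*r^2 + 18*r - 15)/(2*(r^4 + 6*r^2 + 9))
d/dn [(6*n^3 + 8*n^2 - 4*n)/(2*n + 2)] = (6*n^3 + 13*n^2 + 8*n - 2)/(n^2 + 2*n + 1)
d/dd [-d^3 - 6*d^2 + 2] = 3*d*(-d - 4)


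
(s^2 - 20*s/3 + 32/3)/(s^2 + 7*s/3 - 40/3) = (s - 4)/(s + 5)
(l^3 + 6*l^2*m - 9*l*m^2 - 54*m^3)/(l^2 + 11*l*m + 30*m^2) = (l^2 - 9*m^2)/(l + 5*m)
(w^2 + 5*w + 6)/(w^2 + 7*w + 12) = (w + 2)/(w + 4)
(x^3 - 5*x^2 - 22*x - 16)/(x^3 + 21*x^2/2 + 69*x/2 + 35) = 2*(x^2 - 7*x - 8)/(2*x^2 + 17*x + 35)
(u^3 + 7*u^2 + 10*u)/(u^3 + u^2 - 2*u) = (u + 5)/(u - 1)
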